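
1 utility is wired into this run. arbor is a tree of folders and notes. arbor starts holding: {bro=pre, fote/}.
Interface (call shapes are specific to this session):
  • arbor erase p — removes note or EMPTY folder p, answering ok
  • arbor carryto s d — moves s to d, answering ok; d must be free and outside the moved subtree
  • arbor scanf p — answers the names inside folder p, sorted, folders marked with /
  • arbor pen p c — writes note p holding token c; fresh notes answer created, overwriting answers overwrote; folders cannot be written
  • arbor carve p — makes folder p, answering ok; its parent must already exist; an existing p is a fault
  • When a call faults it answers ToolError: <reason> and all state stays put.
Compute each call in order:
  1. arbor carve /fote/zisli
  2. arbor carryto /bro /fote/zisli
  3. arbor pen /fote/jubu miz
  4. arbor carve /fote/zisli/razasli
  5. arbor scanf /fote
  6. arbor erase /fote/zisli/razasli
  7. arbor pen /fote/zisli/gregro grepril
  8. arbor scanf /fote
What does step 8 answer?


Calling arbor carve(p: /fote/zisli), and get ok.
I try arbor carryto(s: /bro, d: /fote/zisli), giving ToolError: exists.
Using arbor pen(p: /fote/jubu, c: miz): created.
I use arbor carve(p: /fote/zisli/razasli), and see ok.
I try arbor scanf(p: /fote), yielding [jubu, zisli/].
I call arbor erase(p: /fote/zisli/razasli), yielding ok.
Then arbor pen(p: /fote/zisli/gregro, c: grepril): created.
Next I call arbor scanf(p: /fote), which returns [jubu, zisli/].

Answer: [jubu, zisli/]


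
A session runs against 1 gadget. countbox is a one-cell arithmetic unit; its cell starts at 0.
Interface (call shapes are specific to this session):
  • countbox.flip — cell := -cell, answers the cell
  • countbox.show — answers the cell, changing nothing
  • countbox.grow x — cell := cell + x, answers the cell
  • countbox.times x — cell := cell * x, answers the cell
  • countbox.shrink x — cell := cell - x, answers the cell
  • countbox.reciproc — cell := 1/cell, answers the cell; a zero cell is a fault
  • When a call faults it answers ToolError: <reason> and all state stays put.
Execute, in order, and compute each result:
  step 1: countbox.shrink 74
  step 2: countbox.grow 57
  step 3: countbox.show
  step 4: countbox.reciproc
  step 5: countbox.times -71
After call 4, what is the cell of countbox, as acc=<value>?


==> countbox.shrink(x: 74)
<== -74
==> countbox.grow(x: 57)
<== -17
==> countbox.show()
<== -17
==> countbox.reciproc()
<== -1/17
==> countbox.times(x: -71)
<== 71/17

Answer: acc=-1/17


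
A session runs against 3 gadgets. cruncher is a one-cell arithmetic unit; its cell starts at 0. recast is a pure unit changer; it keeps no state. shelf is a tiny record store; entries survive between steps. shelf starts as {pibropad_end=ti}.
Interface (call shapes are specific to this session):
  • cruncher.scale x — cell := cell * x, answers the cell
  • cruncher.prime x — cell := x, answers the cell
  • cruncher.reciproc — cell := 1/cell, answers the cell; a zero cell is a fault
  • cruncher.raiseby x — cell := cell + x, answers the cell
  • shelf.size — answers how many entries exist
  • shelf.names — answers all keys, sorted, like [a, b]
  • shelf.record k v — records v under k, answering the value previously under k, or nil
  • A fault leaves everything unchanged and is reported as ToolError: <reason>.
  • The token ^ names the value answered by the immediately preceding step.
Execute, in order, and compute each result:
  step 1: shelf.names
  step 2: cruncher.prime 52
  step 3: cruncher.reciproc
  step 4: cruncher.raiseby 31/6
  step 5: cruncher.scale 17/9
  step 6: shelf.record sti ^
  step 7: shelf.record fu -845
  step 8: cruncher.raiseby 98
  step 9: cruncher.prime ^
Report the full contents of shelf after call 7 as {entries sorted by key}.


> names
= [pibropad_end]
> prime x: 52
= 52
> reciproc
= 1/52
> raiseby x: 31/6
= 809/156
> scale x: 17/9
= 13753/1404
> record k: sti v: ^
= nil
> record k: fu v: -845
= nil
> raiseby x: 98
= 151345/1404
> prime x: ^
= 151345/1404

Answer: {fu=-845, pibropad_end=ti, sti=13753/1404}


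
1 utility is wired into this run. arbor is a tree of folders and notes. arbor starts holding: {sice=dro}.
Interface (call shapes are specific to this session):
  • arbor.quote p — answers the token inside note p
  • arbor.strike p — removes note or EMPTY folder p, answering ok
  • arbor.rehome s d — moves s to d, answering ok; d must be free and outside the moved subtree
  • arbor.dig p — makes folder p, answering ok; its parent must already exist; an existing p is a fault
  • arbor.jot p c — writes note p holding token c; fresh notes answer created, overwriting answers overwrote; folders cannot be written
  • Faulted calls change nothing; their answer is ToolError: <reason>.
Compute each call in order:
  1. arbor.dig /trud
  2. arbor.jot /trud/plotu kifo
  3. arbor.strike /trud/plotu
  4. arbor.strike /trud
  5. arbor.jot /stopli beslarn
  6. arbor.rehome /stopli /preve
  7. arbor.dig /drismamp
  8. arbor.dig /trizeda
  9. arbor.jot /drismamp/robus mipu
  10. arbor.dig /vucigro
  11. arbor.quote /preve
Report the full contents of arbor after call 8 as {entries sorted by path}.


Answer: {drismamp/, preve=beslarn, sice=dro, trizeda/}

Derivation:
Step: dig[p=/trud]
Result: ok
Step: jot[p=/trud/plotu; c=kifo]
Result: created
Step: strike[p=/trud/plotu]
Result: ok
Step: strike[p=/trud]
Result: ok
Step: jot[p=/stopli; c=beslarn]
Result: created
Step: rehome[s=/stopli; d=/preve]
Result: ok
Step: dig[p=/drismamp]
Result: ok
Step: dig[p=/trizeda]
Result: ok
Step: jot[p=/drismamp/robus; c=mipu]
Result: created
Step: dig[p=/vucigro]
Result: ok
Step: quote[p=/preve]
Result: beslarn


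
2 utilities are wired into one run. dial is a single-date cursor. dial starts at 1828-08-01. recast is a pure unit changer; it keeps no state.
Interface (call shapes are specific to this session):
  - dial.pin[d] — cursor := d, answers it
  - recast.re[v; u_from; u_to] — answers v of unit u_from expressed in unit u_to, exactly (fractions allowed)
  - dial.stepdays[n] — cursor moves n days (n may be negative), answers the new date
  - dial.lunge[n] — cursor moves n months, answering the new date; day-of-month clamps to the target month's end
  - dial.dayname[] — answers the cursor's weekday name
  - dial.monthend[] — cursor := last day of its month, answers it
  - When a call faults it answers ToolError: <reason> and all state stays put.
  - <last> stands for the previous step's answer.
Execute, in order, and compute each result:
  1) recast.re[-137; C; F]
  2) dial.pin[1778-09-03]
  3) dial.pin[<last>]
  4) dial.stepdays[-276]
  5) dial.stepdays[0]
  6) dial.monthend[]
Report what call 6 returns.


Calling recast.re passing v='-137', u_from='C', u_to='F', giving -1073/5.
Using dial.pin passing d='1778-09-03', giving 1778-09-03.
I invoke dial.pin passing d='<last>', and get 1778-09-03.
Calling dial.stepdays passing n='-276', → 1777-12-01.
Calling dial.stepdays passing n='0', yielding 1777-12-01.
Calling dial.monthend(), and see 1777-12-31.

Answer: 1777-12-31


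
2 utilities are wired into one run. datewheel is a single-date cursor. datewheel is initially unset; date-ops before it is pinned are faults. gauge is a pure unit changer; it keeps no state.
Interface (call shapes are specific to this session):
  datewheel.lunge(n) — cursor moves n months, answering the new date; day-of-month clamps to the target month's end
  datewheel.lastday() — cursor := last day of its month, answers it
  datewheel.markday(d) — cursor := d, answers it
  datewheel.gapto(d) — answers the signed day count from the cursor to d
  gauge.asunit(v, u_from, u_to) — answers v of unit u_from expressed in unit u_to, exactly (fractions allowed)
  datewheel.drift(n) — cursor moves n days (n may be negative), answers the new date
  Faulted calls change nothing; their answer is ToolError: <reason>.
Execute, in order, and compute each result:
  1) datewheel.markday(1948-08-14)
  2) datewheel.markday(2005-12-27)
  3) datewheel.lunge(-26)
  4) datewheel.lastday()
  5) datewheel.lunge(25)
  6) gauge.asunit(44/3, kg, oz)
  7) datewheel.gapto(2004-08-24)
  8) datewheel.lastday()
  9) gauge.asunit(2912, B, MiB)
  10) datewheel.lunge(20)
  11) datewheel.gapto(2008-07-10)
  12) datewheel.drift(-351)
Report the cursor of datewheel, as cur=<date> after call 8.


==> datewheel.markday(d: 1948-08-14)
<== 1948-08-14
==> datewheel.markday(d: 2005-12-27)
<== 2005-12-27
==> datewheel.lunge(n: -26)
<== 2003-10-27
==> datewheel.lastday()
<== 2003-10-31
==> datewheel.lunge(n: 25)
<== 2005-11-30
==> gauge.asunit(v: 44/3, u_from: kg, u_to: oz)
<== 6400000000/12370701
==> datewheel.gapto(d: 2004-08-24)
<== -463
==> datewheel.lastday()
<== 2005-11-30
==> gauge.asunit(v: 2912, u_from: B, u_to: MiB)
<== 91/32768
==> datewheel.lunge(n: 20)
<== 2007-07-30
==> datewheel.gapto(d: 2008-07-10)
<== 346
==> datewheel.drift(n: -351)
<== 2006-08-13

Answer: cur=2005-11-30


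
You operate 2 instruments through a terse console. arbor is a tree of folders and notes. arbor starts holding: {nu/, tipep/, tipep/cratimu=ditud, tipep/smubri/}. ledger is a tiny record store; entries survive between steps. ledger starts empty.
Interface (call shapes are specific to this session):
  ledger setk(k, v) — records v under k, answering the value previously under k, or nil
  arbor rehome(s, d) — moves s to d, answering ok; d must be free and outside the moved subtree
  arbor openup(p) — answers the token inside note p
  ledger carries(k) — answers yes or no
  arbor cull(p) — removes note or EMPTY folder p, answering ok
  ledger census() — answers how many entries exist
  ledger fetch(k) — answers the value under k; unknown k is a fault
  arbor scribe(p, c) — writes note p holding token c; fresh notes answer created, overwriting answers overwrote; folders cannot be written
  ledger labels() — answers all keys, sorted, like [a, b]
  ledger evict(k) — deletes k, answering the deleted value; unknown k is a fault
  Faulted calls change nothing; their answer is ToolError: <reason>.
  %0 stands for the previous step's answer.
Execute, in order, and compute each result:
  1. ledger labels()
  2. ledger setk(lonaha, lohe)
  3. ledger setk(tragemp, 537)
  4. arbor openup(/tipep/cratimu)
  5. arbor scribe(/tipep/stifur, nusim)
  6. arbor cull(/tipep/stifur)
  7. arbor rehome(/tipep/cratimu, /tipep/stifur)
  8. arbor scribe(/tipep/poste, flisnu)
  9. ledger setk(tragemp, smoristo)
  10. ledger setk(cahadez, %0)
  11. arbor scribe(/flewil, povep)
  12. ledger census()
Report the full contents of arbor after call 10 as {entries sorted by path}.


Answer: {nu/, tipep/, tipep/poste=flisnu, tipep/smubri/, tipep/stifur=ditud}

Derivation:
-> ledger labels()
<- []
-> ledger setk(k: lonaha, v: lohe)
<- nil
-> ledger setk(k: tragemp, v: 537)
<- nil
-> arbor openup(p: /tipep/cratimu)
<- ditud
-> arbor scribe(p: /tipep/stifur, c: nusim)
<- created
-> arbor cull(p: /tipep/stifur)
<- ok
-> arbor rehome(s: /tipep/cratimu, d: /tipep/stifur)
<- ok
-> arbor scribe(p: /tipep/poste, c: flisnu)
<- created
-> ledger setk(k: tragemp, v: smoristo)
<- 537
-> ledger setk(k: cahadez, v: %0)
<- nil
-> arbor scribe(p: /flewil, c: povep)
<- created
-> ledger census()
<- 3


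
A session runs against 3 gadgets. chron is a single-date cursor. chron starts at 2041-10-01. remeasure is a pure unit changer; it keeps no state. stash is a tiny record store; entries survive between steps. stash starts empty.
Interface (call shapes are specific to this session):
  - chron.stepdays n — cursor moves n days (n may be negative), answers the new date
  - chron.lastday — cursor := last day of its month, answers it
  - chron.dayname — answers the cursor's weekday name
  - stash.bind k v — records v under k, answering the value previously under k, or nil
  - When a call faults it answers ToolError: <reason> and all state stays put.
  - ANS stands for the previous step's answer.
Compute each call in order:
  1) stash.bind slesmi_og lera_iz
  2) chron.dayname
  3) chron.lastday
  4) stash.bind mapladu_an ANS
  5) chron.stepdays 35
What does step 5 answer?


Answer: 2041-12-05

Derivation:
-> bind(k: slesmi_og, v: lera_iz)
<- nil
-> dayname()
<- Tuesday
-> lastday()
<- 2041-10-31
-> bind(k: mapladu_an, v: ANS)
<- nil
-> stepdays(n: 35)
<- 2041-12-05


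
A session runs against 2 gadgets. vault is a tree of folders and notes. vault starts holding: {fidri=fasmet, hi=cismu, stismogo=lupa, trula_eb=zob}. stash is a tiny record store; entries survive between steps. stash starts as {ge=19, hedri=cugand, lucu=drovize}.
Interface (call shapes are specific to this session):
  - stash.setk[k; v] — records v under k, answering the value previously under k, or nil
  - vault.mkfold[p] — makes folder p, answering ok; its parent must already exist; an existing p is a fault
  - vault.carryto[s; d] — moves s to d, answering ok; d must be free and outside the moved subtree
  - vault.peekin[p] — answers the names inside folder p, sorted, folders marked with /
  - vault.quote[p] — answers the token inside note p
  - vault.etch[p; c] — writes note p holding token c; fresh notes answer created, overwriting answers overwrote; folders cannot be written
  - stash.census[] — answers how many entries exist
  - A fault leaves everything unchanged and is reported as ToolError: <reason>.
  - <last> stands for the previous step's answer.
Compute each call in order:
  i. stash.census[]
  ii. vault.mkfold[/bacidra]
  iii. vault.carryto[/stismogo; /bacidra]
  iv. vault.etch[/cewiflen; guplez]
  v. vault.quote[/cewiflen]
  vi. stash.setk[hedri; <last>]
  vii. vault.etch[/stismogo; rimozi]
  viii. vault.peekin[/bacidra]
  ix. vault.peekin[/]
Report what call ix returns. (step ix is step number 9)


Next I call census, giving 3.
I call mkfold passing p: /bacidra, giving ok.
I use carryto passing s: /stismogo, d: /bacidra, → ToolError: exists.
Using etch passing p: /cewiflen, c: guplez: created.
Calling quote passing p: /cewiflen, and observe guplez.
Using setk passing k: hedri, v: <last>, → cugand.
I call etch passing p: /stismogo, c: rimozi, and observe overwrote.
I use peekin passing p: /bacidra, and see [].
I invoke peekin passing p: /, → [bacidra/, cewiflen, fidri, hi, stismogo, trula_eb].

Answer: [bacidra/, cewiflen, fidri, hi, stismogo, trula_eb]


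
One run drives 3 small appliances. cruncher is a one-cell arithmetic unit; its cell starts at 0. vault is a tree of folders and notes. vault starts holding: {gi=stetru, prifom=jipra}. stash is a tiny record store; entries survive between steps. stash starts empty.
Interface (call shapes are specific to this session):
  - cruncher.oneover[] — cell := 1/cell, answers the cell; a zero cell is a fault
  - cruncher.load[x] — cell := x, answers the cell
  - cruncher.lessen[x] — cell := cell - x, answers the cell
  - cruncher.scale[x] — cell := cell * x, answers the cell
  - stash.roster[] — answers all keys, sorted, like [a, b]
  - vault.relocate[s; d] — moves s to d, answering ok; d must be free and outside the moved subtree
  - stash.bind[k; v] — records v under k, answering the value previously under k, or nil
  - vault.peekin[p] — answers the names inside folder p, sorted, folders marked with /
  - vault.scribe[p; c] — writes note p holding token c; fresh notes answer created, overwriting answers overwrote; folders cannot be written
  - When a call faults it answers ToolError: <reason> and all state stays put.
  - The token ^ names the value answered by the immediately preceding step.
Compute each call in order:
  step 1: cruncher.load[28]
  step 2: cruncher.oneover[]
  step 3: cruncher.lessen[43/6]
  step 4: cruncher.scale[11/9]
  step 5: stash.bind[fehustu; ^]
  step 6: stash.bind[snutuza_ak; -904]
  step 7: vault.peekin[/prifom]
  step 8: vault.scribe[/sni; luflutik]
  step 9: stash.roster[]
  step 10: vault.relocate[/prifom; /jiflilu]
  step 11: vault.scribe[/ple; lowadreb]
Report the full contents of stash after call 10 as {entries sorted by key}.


Answer: {fehustu=-6589/756, snutuza_ak=-904}

Derivation:
→ cruncher.load(x→28)
← 28
→ cruncher.oneover()
← 1/28
→ cruncher.lessen(x→43/6)
← -599/84
→ cruncher.scale(x→11/9)
← -6589/756
→ stash.bind(k→fehustu, v→^)
← nil
→ stash.bind(k→snutuza_ak, v→-904)
← nil
→ vault.peekin(p→/prifom)
← ToolError: not a directory
→ vault.scribe(p→/sni, c→luflutik)
← created
→ stash.roster()
← [fehustu, snutuza_ak]
→ vault.relocate(s→/prifom, d→/jiflilu)
← ok
→ vault.scribe(p→/ple, c→lowadreb)
← created


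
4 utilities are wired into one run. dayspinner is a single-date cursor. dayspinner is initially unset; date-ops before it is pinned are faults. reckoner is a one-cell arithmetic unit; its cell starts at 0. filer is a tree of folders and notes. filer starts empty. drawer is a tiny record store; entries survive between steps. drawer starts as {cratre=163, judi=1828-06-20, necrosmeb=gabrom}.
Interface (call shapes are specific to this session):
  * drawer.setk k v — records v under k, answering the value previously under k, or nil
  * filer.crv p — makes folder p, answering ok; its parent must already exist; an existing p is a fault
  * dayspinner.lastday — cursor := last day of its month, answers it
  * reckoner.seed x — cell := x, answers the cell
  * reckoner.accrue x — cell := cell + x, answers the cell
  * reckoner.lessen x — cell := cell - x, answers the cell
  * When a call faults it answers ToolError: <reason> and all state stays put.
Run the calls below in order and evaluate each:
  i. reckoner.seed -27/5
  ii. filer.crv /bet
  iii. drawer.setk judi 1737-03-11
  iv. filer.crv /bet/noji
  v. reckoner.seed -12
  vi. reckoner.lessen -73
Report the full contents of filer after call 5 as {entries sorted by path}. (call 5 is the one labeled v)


Answer: {bet/, bet/noji/}

Derivation:
>>> seed x→-27/5
:: -27/5
>>> crv p→/bet
:: ok
>>> setk k→judi v→1737-03-11
:: 1828-06-20
>>> crv p→/bet/noji
:: ok
>>> seed x→-12
:: -12
>>> lessen x→-73
:: 61


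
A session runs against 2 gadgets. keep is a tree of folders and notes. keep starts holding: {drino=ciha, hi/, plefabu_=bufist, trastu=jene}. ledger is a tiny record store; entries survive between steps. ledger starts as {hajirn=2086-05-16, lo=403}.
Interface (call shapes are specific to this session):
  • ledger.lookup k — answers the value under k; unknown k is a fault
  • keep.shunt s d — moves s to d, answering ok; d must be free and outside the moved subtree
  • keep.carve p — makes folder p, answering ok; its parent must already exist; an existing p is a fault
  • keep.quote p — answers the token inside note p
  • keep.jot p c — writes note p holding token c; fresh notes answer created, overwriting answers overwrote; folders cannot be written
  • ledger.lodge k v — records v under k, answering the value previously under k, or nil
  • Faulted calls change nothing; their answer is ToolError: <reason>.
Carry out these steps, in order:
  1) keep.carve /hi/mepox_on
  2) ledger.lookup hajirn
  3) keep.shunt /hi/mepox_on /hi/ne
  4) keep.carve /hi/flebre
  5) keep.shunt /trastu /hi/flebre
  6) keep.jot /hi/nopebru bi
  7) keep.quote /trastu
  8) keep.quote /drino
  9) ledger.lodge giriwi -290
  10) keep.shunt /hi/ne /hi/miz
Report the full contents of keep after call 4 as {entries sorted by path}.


Answer: {drino=ciha, hi/, hi/flebre/, hi/ne/, plefabu_=bufist, trastu=jene}

Derivation:
% carve p: /hi/mepox_on
[out] ok
% lookup k: hajirn
[out] 2086-05-16
% shunt s: /hi/mepox_on d: /hi/ne
[out] ok
% carve p: /hi/flebre
[out] ok
% shunt s: /trastu d: /hi/flebre
[out] ToolError: exists
% jot p: /hi/nopebru c: bi
[out] created
% quote p: /trastu
[out] jene
% quote p: /drino
[out] ciha
% lodge k: giriwi v: -290
[out] nil
% shunt s: /hi/ne d: /hi/miz
[out] ok


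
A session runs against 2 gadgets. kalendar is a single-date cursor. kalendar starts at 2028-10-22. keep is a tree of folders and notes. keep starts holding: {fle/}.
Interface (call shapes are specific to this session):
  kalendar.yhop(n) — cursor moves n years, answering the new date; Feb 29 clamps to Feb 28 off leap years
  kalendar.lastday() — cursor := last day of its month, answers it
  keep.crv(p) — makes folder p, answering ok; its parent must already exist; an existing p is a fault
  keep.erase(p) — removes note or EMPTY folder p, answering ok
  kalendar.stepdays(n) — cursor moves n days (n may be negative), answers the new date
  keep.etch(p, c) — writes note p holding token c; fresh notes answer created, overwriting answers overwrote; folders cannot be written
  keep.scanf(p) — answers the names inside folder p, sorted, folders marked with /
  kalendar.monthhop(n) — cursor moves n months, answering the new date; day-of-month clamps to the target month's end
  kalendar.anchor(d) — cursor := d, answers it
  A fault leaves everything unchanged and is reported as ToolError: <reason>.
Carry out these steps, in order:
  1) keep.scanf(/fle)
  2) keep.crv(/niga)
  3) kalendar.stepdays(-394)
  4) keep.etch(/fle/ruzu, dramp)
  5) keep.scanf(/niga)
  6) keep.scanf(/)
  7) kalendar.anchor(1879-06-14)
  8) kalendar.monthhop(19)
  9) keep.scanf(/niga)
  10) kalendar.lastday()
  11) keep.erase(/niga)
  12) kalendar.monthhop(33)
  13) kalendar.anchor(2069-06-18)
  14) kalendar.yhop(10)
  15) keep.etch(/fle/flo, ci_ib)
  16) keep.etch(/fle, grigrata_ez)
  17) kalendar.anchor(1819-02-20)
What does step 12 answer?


Answer: 1883-10-31

Derivation:
Do: keep.scanf[p→/fle]
See: []
Do: keep.crv[p→/niga]
See: ok
Do: kalendar.stepdays[n→-394]
See: 2027-09-24
Do: keep.etch[p→/fle/ruzu; c→dramp]
See: created
Do: keep.scanf[p→/niga]
See: []
Do: keep.scanf[p→/]
See: [fle/, niga/]
Do: kalendar.anchor[d→1879-06-14]
See: 1879-06-14
Do: kalendar.monthhop[n→19]
See: 1881-01-14
Do: keep.scanf[p→/niga]
See: []
Do: kalendar.lastday[]
See: 1881-01-31
Do: keep.erase[p→/niga]
See: ok
Do: kalendar.monthhop[n→33]
See: 1883-10-31
Do: kalendar.anchor[d→2069-06-18]
See: 2069-06-18
Do: kalendar.yhop[n→10]
See: 2079-06-18
Do: keep.etch[p→/fle/flo; c→ci_ib]
See: created
Do: keep.etch[p→/fle; c→grigrata_ez]
See: ToolError: is a directory
Do: kalendar.anchor[d→1819-02-20]
See: 1819-02-20


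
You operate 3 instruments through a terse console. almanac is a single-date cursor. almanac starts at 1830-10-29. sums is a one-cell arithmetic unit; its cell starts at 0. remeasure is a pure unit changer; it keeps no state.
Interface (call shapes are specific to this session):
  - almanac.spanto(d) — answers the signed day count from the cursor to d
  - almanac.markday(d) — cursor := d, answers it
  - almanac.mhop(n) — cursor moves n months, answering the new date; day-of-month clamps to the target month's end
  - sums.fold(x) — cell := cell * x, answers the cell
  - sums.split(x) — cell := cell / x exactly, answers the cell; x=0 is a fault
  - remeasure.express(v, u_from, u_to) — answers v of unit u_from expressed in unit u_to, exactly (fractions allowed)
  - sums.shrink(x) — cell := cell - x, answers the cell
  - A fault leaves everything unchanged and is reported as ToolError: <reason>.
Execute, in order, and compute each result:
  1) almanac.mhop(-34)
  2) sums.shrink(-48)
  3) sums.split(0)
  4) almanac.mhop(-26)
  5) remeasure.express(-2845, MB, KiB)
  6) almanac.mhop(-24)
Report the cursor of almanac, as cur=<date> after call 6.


>>> mhop n='-34'
  1827-12-29
>>> shrink x='-48'
  48
>>> split x='0'
  ToolError: division by zero
>>> mhop n='-26'
  1825-10-29
>>> express v='-2845' u_from='MB' u_to='KiB'
  -44453125/16
>>> mhop n='-24'
  1823-10-29

Answer: cur=1823-10-29


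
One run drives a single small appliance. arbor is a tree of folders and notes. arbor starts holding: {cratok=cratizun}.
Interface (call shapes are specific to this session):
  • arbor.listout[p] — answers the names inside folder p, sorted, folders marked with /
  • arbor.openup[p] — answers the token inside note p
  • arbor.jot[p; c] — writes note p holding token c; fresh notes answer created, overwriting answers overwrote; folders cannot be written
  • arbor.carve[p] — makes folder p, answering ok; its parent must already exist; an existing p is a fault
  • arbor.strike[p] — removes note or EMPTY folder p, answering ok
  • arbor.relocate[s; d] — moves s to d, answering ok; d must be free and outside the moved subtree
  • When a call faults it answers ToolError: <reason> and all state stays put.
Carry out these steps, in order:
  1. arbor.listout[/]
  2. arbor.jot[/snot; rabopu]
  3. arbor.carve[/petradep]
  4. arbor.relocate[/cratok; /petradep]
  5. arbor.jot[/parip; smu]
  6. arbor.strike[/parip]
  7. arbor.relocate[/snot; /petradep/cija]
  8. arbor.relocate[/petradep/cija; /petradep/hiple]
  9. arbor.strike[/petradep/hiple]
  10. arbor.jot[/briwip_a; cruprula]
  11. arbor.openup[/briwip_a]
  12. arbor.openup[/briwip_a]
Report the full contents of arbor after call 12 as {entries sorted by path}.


Answer: {briwip_a=cruprula, cratok=cratizun, petradep/}

Derivation:
==> arbor.listout(p='/')
<== [cratok]
==> arbor.jot(p='/snot', c='rabopu')
<== created
==> arbor.carve(p='/petradep')
<== ok
==> arbor.relocate(s='/cratok', d='/petradep')
<== ToolError: exists
==> arbor.jot(p='/parip', c='smu')
<== created
==> arbor.strike(p='/parip')
<== ok
==> arbor.relocate(s='/snot', d='/petradep/cija')
<== ok
==> arbor.relocate(s='/petradep/cija', d='/petradep/hiple')
<== ok
==> arbor.strike(p='/petradep/hiple')
<== ok
==> arbor.jot(p='/briwip_a', c='cruprula')
<== created
==> arbor.openup(p='/briwip_a')
<== cruprula
==> arbor.openup(p='/briwip_a')
<== cruprula


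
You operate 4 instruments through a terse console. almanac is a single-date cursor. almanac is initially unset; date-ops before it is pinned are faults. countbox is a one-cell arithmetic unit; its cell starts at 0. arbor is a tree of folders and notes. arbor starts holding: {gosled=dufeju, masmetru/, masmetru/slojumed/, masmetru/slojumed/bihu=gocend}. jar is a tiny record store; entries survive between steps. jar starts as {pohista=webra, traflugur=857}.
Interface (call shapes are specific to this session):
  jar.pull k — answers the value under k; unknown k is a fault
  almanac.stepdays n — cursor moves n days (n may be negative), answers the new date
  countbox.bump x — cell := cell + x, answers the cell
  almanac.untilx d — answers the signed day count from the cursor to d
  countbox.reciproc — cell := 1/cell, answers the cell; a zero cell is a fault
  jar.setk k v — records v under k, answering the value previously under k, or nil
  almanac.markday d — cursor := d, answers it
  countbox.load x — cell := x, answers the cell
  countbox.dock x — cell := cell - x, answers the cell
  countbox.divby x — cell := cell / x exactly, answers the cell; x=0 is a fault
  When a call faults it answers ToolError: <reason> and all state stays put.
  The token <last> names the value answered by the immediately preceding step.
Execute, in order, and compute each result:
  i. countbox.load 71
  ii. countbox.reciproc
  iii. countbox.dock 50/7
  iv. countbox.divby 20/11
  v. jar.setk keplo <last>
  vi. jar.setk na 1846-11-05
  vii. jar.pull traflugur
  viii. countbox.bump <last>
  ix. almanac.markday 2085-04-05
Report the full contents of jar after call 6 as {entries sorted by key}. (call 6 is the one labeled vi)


! countbox.load(71) -> 71
! countbox.reciproc() -> 1/71
! countbox.dock(50/7) -> -3543/497
! countbox.divby(20/11) -> -38973/9940
! jar.setk(keplo, <last>) -> nil
! jar.setk(na, 1846-11-05) -> nil
! jar.pull(traflugur) -> 857
! countbox.bump(<last>) -> 8479607/9940
! almanac.markday(2085-04-05) -> 2085-04-05

Answer: {keplo=-38973/9940, na=1846-11-05, pohista=webra, traflugur=857}


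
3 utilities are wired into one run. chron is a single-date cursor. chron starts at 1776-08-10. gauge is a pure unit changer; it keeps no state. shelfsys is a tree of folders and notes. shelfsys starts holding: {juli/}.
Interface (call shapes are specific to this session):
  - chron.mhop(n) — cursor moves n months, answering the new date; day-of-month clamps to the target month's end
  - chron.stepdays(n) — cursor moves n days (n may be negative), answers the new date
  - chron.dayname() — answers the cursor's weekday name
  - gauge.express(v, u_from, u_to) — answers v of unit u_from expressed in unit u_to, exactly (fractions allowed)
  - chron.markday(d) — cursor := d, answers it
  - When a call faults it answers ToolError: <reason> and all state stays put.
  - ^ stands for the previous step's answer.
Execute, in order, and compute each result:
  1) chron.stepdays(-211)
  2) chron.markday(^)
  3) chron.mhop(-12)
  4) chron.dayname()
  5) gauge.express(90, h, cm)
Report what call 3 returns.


% 1. stepdays(-211) == 1776-01-12
% 2. markday(^) == 1776-01-12
% 3. mhop(-12) == 1775-01-12
% 4. dayname() == Thursday
% 5. express(90, h, cm) == ToolError: incompatible units

Answer: 1775-01-12


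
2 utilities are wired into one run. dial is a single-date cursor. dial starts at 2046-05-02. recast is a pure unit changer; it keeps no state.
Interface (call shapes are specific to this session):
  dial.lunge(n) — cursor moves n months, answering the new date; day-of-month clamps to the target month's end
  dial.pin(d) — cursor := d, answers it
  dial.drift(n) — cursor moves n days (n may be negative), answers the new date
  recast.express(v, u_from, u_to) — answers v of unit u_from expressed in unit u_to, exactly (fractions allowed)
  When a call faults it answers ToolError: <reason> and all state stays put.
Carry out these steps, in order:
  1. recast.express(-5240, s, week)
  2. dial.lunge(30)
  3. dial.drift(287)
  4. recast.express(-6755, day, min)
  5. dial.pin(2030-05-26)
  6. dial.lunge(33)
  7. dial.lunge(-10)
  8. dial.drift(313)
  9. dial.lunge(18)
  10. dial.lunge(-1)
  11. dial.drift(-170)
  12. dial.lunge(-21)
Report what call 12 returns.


==> express(v='-5240', u_from='s', u_to='week')
<== -131/15120
==> lunge(n='30')
<== 2048-11-02
==> drift(n='287')
<== 2049-08-16
==> express(v='-6755', u_from='day', u_to='min')
<== -9727200
==> pin(d='2030-05-26')
<== 2030-05-26
==> lunge(n='33')
<== 2033-02-26
==> lunge(n='-10')
<== 2032-04-26
==> drift(n='313')
<== 2033-03-05
==> lunge(n='18')
<== 2034-09-05
==> lunge(n='-1')
<== 2034-08-05
==> drift(n='-170')
<== 2034-02-16
==> lunge(n='-21')
<== 2032-05-16

Answer: 2032-05-16


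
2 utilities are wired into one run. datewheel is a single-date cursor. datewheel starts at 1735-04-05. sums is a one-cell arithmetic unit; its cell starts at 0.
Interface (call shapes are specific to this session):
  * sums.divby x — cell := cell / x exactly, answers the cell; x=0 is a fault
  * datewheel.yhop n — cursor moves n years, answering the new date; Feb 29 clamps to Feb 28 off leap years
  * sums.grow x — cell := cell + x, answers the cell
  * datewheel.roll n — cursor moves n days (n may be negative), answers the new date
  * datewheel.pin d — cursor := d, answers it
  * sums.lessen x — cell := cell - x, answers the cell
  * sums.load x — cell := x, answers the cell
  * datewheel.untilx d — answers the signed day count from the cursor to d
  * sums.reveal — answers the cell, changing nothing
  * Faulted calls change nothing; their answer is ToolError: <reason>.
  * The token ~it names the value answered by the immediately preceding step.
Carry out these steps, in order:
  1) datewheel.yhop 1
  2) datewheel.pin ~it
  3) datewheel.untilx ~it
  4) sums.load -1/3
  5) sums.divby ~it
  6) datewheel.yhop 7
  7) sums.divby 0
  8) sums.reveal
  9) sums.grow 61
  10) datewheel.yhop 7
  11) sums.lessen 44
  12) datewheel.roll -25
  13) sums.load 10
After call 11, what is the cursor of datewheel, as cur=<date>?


Answer: cur=1750-04-05

Derivation:
! 1. yhop(n='1') ~> 1736-04-05
! 2. pin(d='~it') ~> 1736-04-05
! 3. untilx(d='~it') ~> 0
! 4. load(x='-1/3') ~> -1/3
! 5. divby(x='~it') ~> 1
! 6. yhop(n='7') ~> 1743-04-05
! 7. divby(x='0') ~> ToolError: division by zero
! 8. reveal() ~> 1
! 9. grow(x='61') ~> 62
! 10. yhop(n='7') ~> 1750-04-05
! 11. lessen(x='44') ~> 18
! 12. roll(n='-25') ~> 1750-03-11
! 13. load(x='10') ~> 10


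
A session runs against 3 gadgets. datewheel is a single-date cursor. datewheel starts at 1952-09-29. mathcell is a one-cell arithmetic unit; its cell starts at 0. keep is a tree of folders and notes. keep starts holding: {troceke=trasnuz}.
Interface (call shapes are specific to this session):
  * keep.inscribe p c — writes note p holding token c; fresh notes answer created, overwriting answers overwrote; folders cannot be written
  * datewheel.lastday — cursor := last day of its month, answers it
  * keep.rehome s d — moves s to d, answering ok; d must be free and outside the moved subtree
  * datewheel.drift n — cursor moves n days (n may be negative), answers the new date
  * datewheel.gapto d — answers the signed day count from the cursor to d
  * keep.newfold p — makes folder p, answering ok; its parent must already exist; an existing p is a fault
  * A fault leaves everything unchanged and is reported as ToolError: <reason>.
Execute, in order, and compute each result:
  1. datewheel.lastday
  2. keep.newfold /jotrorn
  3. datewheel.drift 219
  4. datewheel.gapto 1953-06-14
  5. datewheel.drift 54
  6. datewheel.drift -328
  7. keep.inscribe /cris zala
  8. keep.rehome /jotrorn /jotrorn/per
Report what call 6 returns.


Answer: 1952-08-06

Derivation:
Now I run datewheel.lastday, and get 1952-09-30.
I try keep.newfold passing p→/jotrorn, giving ok.
Using datewheel.drift passing n→219: 1953-05-07.
I invoke datewheel.gapto passing d→1953-06-14, → 38.
Next I call datewheel.drift passing n→54, yielding 1953-06-30.
Invoking datewheel.drift passing n→-328: 1952-08-06.
I use keep.inscribe passing p→/cris, c→zala, giving created.
Next I call keep.rehome passing s→/jotrorn, d→/jotrorn/per, yielding ToolError: into itself.


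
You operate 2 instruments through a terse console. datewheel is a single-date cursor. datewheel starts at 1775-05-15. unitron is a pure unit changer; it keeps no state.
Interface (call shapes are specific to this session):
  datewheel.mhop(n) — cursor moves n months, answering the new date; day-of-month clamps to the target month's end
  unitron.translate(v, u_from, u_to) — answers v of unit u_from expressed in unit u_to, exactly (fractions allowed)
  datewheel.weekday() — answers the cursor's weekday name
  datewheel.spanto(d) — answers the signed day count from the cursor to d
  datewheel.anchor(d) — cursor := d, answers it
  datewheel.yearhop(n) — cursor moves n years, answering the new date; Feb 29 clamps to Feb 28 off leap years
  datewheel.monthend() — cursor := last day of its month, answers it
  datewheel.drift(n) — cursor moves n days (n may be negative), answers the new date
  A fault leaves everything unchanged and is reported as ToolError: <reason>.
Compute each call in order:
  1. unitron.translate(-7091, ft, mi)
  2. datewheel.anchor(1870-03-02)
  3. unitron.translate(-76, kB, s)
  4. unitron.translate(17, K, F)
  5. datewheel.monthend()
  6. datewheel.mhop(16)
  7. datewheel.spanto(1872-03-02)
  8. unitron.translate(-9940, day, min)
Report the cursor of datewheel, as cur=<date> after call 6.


-- 1. unitron.translate(v→-7091, u_from→ft, u_to→mi) ~> -7091/5280
-- 2. datewheel.anchor(d→1870-03-02) ~> 1870-03-02
-- 3. unitron.translate(v→-76, u_from→kB, u_to→s) ~> ToolError: incompatible units
-- 4. unitron.translate(v→17, u_from→K, u_to→F) ~> -42907/100
-- 5. datewheel.monthend() ~> 1870-03-31
-- 6. datewheel.mhop(n→16) ~> 1871-07-31
-- 7. datewheel.spanto(d→1872-03-02) ~> 215
-- 8. unitron.translate(v→-9940, u_from→day, u_to→min) ~> -14313600

Answer: cur=1871-07-31


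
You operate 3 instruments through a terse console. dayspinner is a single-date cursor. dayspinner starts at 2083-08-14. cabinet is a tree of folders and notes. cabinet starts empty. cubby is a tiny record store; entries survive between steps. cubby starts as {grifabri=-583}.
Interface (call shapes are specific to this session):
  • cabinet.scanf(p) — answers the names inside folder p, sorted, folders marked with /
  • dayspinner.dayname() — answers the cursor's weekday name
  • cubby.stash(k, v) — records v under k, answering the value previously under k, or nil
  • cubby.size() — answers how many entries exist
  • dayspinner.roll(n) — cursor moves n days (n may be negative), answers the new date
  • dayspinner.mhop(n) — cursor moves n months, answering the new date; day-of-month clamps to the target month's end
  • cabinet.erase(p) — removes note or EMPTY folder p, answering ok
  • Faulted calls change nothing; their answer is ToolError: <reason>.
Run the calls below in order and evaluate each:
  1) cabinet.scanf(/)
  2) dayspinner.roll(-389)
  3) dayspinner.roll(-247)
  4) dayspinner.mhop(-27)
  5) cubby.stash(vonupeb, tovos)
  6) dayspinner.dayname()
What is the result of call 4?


Answer: 2079-08-16

Derivation:
Do: cabinet.scanf[p='/']
See: []
Do: dayspinner.roll[n='-389']
See: 2082-07-21
Do: dayspinner.roll[n='-247']
See: 2081-11-16
Do: dayspinner.mhop[n='-27']
See: 2079-08-16
Do: cubby.stash[k='vonupeb'; v='tovos']
See: nil
Do: dayspinner.dayname[]
See: Wednesday


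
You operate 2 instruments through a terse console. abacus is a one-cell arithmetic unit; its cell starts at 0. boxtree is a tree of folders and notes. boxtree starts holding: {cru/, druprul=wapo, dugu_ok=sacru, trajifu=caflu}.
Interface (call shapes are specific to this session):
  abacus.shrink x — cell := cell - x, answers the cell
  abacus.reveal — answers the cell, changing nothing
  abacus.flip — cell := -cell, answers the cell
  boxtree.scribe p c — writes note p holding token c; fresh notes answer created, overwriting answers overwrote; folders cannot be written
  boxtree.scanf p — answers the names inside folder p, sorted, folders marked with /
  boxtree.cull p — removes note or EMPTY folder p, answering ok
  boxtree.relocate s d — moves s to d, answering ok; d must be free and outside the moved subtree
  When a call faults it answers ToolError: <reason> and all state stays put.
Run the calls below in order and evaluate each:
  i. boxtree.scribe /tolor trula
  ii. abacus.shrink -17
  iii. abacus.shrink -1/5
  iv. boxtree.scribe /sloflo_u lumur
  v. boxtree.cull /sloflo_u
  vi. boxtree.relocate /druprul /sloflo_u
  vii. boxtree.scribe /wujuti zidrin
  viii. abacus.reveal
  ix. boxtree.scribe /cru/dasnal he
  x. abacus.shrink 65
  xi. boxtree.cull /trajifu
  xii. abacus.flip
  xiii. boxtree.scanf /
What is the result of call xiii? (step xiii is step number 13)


I run scribe using p=/tolor, c=trula, which returns created.
Now I run shrink using x=-17, and get 17.
Invoking shrink using x=-1/5, and see 86/5.
Then scribe using p=/sloflo_u, c=lumur, → created.
Next I call cull using p=/sloflo_u, which returns ok.
I call relocate using s=/druprul, d=/sloflo_u, — result: ok.
I use scribe using p=/wujuti, c=zidrin, giving created.
Invoking reveal, → 86/5.
I invoke scribe using p=/cru/dasnal, c=he, — result: created.
I run shrink using x=65, and get -239/5.
I run cull using p=/trajifu, — result: ok.
Using flip(), — result: 239/5.
I run scanf using p=/, yielding [cru/, dugu_ok, sloflo_u, tolor, wujuti].

Answer: [cru/, dugu_ok, sloflo_u, tolor, wujuti]


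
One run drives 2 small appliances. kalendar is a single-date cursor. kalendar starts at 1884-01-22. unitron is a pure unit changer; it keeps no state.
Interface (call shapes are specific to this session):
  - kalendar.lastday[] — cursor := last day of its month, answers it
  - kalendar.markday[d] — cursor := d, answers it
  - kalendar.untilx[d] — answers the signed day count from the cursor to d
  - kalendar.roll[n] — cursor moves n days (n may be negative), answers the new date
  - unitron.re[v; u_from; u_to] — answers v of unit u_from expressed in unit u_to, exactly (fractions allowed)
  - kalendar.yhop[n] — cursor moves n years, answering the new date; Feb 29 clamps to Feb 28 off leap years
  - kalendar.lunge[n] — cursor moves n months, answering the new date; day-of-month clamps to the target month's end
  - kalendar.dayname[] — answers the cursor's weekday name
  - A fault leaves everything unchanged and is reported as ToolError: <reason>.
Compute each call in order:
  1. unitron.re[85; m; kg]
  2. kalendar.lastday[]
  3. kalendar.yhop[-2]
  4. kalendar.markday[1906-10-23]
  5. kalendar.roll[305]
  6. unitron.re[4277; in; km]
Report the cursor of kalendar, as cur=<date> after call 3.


[in] unitron.re v→85 u_from→m u_to→kg
  ToolError: incompatible units
[in] kalendar.lastday
  1884-01-31
[in] kalendar.yhop n→-2
  1882-01-31
[in] kalendar.markday d→1906-10-23
  1906-10-23
[in] kalendar.roll n→305
  1907-08-24
[in] unitron.re v→4277 u_from→in u_to→km
  543179/5000000

Answer: cur=1882-01-31
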